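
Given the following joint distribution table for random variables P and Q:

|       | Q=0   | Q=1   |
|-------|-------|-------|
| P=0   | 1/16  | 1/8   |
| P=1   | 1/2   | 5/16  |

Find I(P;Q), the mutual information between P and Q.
Marginal P(P) (row sums):
  P(P=0) = 1/16 + 1/8 = 3/16
  P(P=1) = 1/2 + 5/16 = 13/16
Marginal P(Q) (column sums):
  P(Q=0) = 1/16 + 1/2 = 9/16
  P(Q=1) = 1/8 + 5/16 = 7/16

H(P) = -[(3/16)·log₂(3/16) + (13/16)·log₂(13/16)]
  = 0.4528 + 0.2434
  = 0.6962 bits
H(Q) = -[(9/16)·log₂(9/16) + (7/16)·log₂(7/16)]
  = 0.4669 + 0.5218
  = 0.9887 bits
H(P,Q) = -[(1/16)·log₂(1/16) + (1/8)·log₂(1/8) + (1/2)·log₂(1/2) + (5/16)·log₂(5/16)]
  = 0.2500 + 0.3750 + 0.5000 + 0.5244
  = 1.6494 bits

I(P;Q) = H(P) + H(Q) - H(P,Q)
  = 0.6962 + 0.9887 - 1.6494
  = 0.0355 bits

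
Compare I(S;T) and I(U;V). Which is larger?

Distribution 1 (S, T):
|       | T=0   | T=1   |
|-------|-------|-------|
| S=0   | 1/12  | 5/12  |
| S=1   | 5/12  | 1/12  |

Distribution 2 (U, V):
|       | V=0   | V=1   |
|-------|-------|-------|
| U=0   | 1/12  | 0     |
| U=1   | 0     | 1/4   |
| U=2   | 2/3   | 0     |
Distribution 1 (S, T):
Marginal P(S) (row sums):
  P(S=0) = 1/12 + 5/12 = 1/2
  P(S=1) = 5/12 + 1/12 = 1/2
Marginal P(T) (column sums):
  P(T=0) = 1/12 + 5/12 = 1/2
  P(T=1) = 5/12 + 1/12 = 1/2

H(S) = -[(1/2)·log₂(1/2) + (1/2)·log₂(1/2)]
  = 0.5000 + 0.5000
  = 1.0000 bits
H(T) = -[(1/2)·log₂(1/2) + (1/2)·log₂(1/2)]
  = 0.5000 + 0.5000
  = 1.0000 bits
H(S,T) = -[(1/12)·log₂(1/12) + (5/12)·log₂(5/12) + (5/12)·log₂(5/12) + (1/12)·log₂(1/12)]
  = 0.2987 + 0.5263 + 0.5263 + 0.2987
  = 1.6500 bits

I(S;T) = H(S) + H(T) - H(S,T)
  = 1.0000 + 1.0000 - 1.6500
  = 0.3500 bits

Distribution 2 (U, V):
Marginal P(U) (row sums):
  P(U=0) = 1/12 + 0 = 1/12
  P(U=1) = 0 + 1/4 = 1/4
  P(U=2) = 2/3 + 0 = 2/3
Marginal P(V) (column sums):
  P(V=0) = 1/12 + 0 + 2/3 = 3/4
  P(V=1) = 0 + 1/4 + 0 = 1/4

H(U) = -[(1/12)·log₂(1/12) + (1/4)·log₂(1/4) + (2/3)·log₂(2/3)]
  = 0.2987 + 0.5000 + 0.3900
  = 1.1887 bits
H(V) = -[(3/4)·log₂(3/4) + (1/4)·log₂(1/4)]
  = 0.3113 + 0.5000
  = 0.8113 bits
H(U,V) = -[(1/12)·log₂(1/12) + (1/4)·log₂(1/4) + (2/3)·log₂(2/3)]
  = 0.2987 + 0.5000 + 0.3900
  = 1.1887 bits

I(U;V) = H(U) + H(V) - H(U,V)
  = 1.1887 + 0.8113 - 1.1887
  = 0.8113 bits

I(U;V) = 0.8113 bits > I(S;T) = 0.3500 bits, so (U, V) has the higher mutual information (stronger dependence).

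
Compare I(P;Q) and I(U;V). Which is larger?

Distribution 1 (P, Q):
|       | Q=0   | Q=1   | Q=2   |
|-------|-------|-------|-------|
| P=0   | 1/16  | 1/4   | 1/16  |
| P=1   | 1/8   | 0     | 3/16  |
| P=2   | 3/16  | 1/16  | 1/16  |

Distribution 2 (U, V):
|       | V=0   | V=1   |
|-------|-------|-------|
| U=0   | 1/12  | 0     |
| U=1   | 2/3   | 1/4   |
Distribution 1 (P, Q):
Marginal P(P) (row sums):
  P(P=0) = 1/16 + 1/4 + 1/16 = 3/8
  P(P=1) = 1/8 + 0 + 3/16 = 5/16
  P(P=2) = 3/16 + 1/16 + 1/16 = 5/16
Marginal P(Q) (column sums):
  P(Q=0) = 1/16 + 1/8 + 3/16 = 3/8
  P(Q=1) = 1/4 + 0 + 1/16 = 5/16
  P(Q=2) = 1/16 + 3/16 + 1/16 = 5/16

H(P) = -[(3/8)·log₂(3/8) + (5/16)·log₂(5/16) + (5/16)·log₂(5/16)]
  = 0.5306 + 0.5244 + 0.5244
  = 1.5794 bits
H(Q) = -[(3/8)·log₂(3/8) + (5/16)·log₂(5/16) + (5/16)·log₂(5/16)]
  = 0.5306 + 0.5244 + 0.5244
  = 1.5794 bits
H(P,Q) = -[(1/16)·log₂(1/16) + (1/4)·log₂(1/4) + (1/16)·log₂(1/16) + (1/8)·log₂(1/8) + (3/16)·log₂(3/16) + (3/16)·log₂(3/16) + (1/16)·log₂(1/16) + (1/16)·log₂(1/16)]
  = 0.2500 + 0.5000 + 0.2500 + 0.3750 + 0.4528 + 0.4528 + 0.2500 + 0.2500
  = 2.7806 bits

I(P;Q) = H(P) + H(Q) - H(P,Q)
  = 1.5794 + 1.5794 - 2.7806
  = 0.3782 bits

Distribution 2 (U, V):
Marginal P(U) (row sums):
  P(U=0) = 1/12 + 0 = 1/12
  P(U=1) = 2/3 + 1/4 = 11/12
Marginal P(V) (column sums):
  P(V=0) = 1/12 + 2/3 = 3/4
  P(V=1) = 0 + 1/4 = 1/4

H(U) = -[(1/12)·log₂(1/12) + (11/12)·log₂(11/12)]
  = 0.2987 + 0.1151
  = 0.4138 bits
H(V) = -[(3/4)·log₂(3/4) + (1/4)·log₂(1/4)]
  = 0.3113 + 0.5000
  = 0.8113 bits
H(U,V) = -[(1/12)·log₂(1/12) + (2/3)·log₂(2/3) + (1/4)·log₂(1/4)]
  = 0.2987 + 0.3900 + 0.5000
  = 1.1887 bits

I(U;V) = H(U) + H(V) - H(U,V)
  = 0.4138 + 0.8113 - 1.1887
  = 0.0364 bits

I(P;Q) = 0.3782 bits > I(U;V) = 0.0364 bits, so (P, Q) has the higher mutual information (stronger dependence).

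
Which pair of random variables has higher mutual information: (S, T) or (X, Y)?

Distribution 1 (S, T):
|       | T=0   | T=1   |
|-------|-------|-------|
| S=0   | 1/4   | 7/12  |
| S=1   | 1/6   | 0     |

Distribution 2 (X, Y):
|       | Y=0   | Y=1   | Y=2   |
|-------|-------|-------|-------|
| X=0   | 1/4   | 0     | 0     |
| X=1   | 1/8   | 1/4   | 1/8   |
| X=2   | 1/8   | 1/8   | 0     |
Distribution 1 (S, T):
Marginal P(S) (row sums):
  P(S=0) = 1/4 + 7/12 = 5/6
  P(S=1) = 1/6 + 0 = 1/6
Marginal P(T) (column sums):
  P(T=0) = 1/4 + 1/6 = 5/12
  P(T=1) = 7/12 + 0 = 7/12

H(S) = -[(5/6)·log₂(5/6) + (1/6)·log₂(1/6)]
  = 0.2192 + 0.4308
  = 0.6500 bits
H(T) = -[(5/12)·log₂(5/12) + (7/12)·log₂(7/12)]
  = 0.5263 + 0.4536
  = 0.9799 bits
H(S,T) = -[(1/4)·log₂(1/4) + (7/12)·log₂(7/12) + (1/6)·log₂(1/6)]
  = 0.5000 + 0.4536 + 0.4308
  = 1.3844 bits

I(S;T) = H(S) + H(T) - H(S,T)
  = 0.6500 + 0.9799 - 1.3844
  = 0.2455 bits

Distribution 2 (X, Y):
Marginal P(X) (row sums):
  P(X=0) = 1/4 + 0 + 0 = 1/4
  P(X=1) = 1/8 + 1/4 + 1/8 = 1/2
  P(X=2) = 1/8 + 1/8 + 0 = 1/4
Marginal P(Y) (column sums):
  P(Y=0) = 1/4 + 1/8 + 1/8 = 1/2
  P(Y=1) = 0 + 1/4 + 1/8 = 3/8
  P(Y=2) = 0 + 1/8 + 0 = 1/8

H(X) = -[(1/4)·log₂(1/4) + (1/2)·log₂(1/2) + (1/4)·log₂(1/4)]
  = 0.5000 + 0.5000 + 0.5000
  = 1.5000 bits
H(Y) = -[(1/2)·log₂(1/2) + (3/8)·log₂(3/8) + (1/8)·log₂(1/8)]
  = 0.5000 + 0.5306 + 0.3750
  = 1.4056 bits
H(X,Y) = -[(1/4)·log₂(1/4) + (1/8)·log₂(1/8) + (1/4)·log₂(1/4) + (1/8)·log₂(1/8) + (1/8)·log₂(1/8) + (1/8)·log₂(1/8)]
  = 0.5000 + 0.3750 + 0.5000 + 0.3750 + 0.3750 + 0.3750
  = 2.5000 bits

I(X;Y) = H(X) + H(Y) - H(X,Y)
  = 1.5000 + 1.4056 - 2.5000
  = 0.4056 bits

I(X;Y) = 0.4056 bits > I(S;T) = 0.2455 bits, so (X, Y) has the higher mutual information (stronger dependence).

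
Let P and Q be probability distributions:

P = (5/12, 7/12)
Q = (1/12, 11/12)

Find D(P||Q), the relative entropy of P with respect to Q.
D(P||Q) = Σ P(i) log₂(P(i)/Q(i))
  i=0: (5/12) × log₂((5/12)/(1/12)) = (5/12) × log₂(5) = 0.9675
  i=1: (7/12) × log₂((7/12)/(11/12)) = (7/12) × log₂(7/11) = -0.3804
D(P||Q) = 0.9675 - 0.3804
  = 0.5871 bits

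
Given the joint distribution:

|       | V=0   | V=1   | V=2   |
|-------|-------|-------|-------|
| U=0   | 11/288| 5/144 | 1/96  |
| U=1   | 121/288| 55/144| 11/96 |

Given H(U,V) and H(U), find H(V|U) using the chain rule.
From the chain rule: H(U,V) = H(U) + H(V|U)
Therefore: H(V|U) = H(U,V) - H(U)

H(U,V) = -[(11/288)·log₂(11/288) + (5/144)·log₂(5/144) + (1/96)·log₂(1/96) + (121/288)·log₂(121/288) + (55/144)·log₂(55/144) + (11/96)·log₂(11/96)]
  = 0.1799 + 0.1683 + 0.0686 + 0.5256 + 0.5304 + 0.3581
  = 1.8309 bits
Marginal P(U) (row sums):
  P(U=0) = 11/288 + 5/144 + 1/96 = 1/12
  P(U=1) = 121/288 + 55/144 + 11/96 = 11/12
H(U) = -[(1/12)·log₂(1/12) + (11/12)·log₂(11/12)]
  = 0.2987 + 0.1151
  = 0.4138 bits

H(V|U) = 1.8309 - 0.4138 = 1.4171 bits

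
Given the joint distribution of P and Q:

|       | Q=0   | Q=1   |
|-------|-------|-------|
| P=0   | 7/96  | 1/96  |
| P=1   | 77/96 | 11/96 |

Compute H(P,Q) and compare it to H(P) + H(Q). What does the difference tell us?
Marginal P(P) (row sums):
  P(P=0) = 7/96 + 1/96 = 1/12
  P(P=1) = 77/96 + 11/96 = 11/12
Marginal P(Q) (column sums):
  P(Q=0) = 7/96 + 77/96 = 7/8
  P(Q=1) = 1/96 + 11/96 = 1/8

H(P,Q) = -[(7/96)·log₂(7/96) + (1/96)·log₂(1/96) + (77/96)·log₂(77/96) + (11/96)·log₂(11/96)]
  = 0.2755 + 0.0686 + 0.2552 + 0.3581
  = 0.9574 bits
H(P) = -[(1/12)·log₂(1/12) + (11/12)·log₂(11/12)]
  = 0.2987 + 0.1151
  = 0.4138 bits
H(Q) = -[(7/8)·log₂(7/8) + (1/8)·log₂(1/8)]
  = 0.1686 + 0.3750
  = 0.5436 bits

H(P) + H(Q) = 0.4138 + 0.5436 = 0.9574 bits
Difference: H(P) + H(Q) - H(P,Q) = 0.9574 - 0.9574 = 0.0000 bits = I(P;Q)

The difference is the mutual information; it is 0 here, so P and Q are independent (the joint entropy equals the sum of the marginal entropies).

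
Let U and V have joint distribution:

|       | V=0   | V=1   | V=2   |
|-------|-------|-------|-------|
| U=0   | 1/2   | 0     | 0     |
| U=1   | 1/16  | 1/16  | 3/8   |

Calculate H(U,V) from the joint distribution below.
H(U,V) = -Σ P(U,V) log₂ P(U,V), summed over the non-zero cells:
H(U,V) = -[(1/2)·log₂(1/2) + (1/16)·log₂(1/16) + (1/16)·log₂(1/16) + (3/8)·log₂(3/8)]
  = 0.5000 + 0.2500 + 0.2500 + 0.5306
  = 1.5306 bits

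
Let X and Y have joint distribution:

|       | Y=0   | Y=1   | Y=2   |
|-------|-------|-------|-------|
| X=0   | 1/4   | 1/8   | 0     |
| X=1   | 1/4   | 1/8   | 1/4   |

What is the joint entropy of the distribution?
H(X,Y) = -Σ P(X,Y) log₂ P(X,Y), summed over the non-zero cells:
H(X,Y) = -[(1/4)·log₂(1/4) + (1/8)·log₂(1/8) + (1/4)·log₂(1/4) + (1/8)·log₂(1/8) + (1/4)·log₂(1/4)]
  = 0.5000 + 0.3750 + 0.5000 + 0.3750 + 0.5000
  = 2.2500 bits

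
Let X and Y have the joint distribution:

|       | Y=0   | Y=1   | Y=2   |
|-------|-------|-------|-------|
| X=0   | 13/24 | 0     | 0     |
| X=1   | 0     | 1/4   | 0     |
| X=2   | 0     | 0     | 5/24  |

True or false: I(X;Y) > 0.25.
Marginal P(X) (row sums):
  P(X=0) = 13/24 + 0 + 0 = 13/24
  P(X=1) = 0 + 1/4 + 0 = 1/4
  P(X=2) = 0 + 0 + 5/24 = 5/24
Marginal P(Y) (column sums):
  P(Y=0) = 13/24 + 0 + 0 = 13/24
  P(Y=1) = 0 + 1/4 + 0 = 1/4
  P(Y=2) = 0 + 0 + 5/24 = 5/24

H(X) = -[(13/24)·log₂(13/24) + (1/4)·log₂(1/4) + (5/24)·log₂(5/24)]
  = 0.4791 + 0.5000 + 0.4715
  = 1.4506 bits
H(Y) = -[(13/24)·log₂(13/24) + (1/4)·log₂(1/4) + (5/24)·log₂(5/24)]
  = 0.4791 + 0.5000 + 0.4715
  = 1.4506 bits
H(X,Y) = -[(13/24)·log₂(13/24) + (1/4)·log₂(1/4) + (5/24)·log₂(5/24)]
  = 0.4791 + 0.5000 + 0.4715
  = 1.4506 bits

I(X;Y) = H(X) + H(Y) - H(X,Y)
  = 1.4506 + 1.4506 - 1.4506
  = 1.4506 bits

True. I(X;Y) = 1.4506 bits, which is > 0.25 bits.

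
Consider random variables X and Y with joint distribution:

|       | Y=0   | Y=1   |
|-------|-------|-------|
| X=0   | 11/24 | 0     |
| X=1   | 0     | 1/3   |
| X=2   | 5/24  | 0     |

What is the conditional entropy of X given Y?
Marginal P(Y) (column sums):
  P(Y=0) = 11/24 + 0 + 5/24 = 2/3
  P(Y=1) = 0 + 1/3 + 0 = 1/3

H(X|Y) = -Σ P(X,Y)·log₂ P(X|Y), where P(X|Y) = P(X,Y) / P(Y)
  (cells with P(X,Y) = 0 contribute 0)
  (X=0,Y=0): P(X|Y) = (11/24)/(2/3) = 11/16;  -(11/24)·log₂(11/16) = 0.2478
  (X=1,Y=1): P(X|Y) = (1/3)/(1/3) = 1;  -(1/3)·log₂(1) = 0.0000
  (X=2,Y=0): P(X|Y) = (5/24)/(2/3) = 5/16;  -(5/24)·log₂(5/16) = 0.3496
H(X|Y) = 0.2478 + 0.0000 + 0.3496
  = 0.5974 bits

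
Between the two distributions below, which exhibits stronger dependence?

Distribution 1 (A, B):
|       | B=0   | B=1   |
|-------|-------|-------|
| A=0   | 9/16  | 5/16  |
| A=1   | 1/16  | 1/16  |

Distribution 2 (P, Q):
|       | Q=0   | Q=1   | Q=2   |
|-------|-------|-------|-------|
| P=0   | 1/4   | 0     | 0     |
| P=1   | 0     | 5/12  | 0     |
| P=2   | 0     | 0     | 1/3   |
Distribution 1 (A, B):
Marginal P(A) (row sums):
  P(A=0) = 9/16 + 5/16 = 7/8
  P(A=1) = 1/16 + 1/16 = 1/8
Marginal P(B) (column sums):
  P(B=0) = 9/16 + 1/16 = 5/8
  P(B=1) = 5/16 + 1/16 = 3/8

H(A) = -[(7/8)·log₂(7/8) + (1/8)·log₂(1/8)]
  = 0.1686 + 0.3750
  = 0.5436 bits
H(B) = -[(5/8)·log₂(5/8) + (3/8)·log₂(3/8)]
  = 0.4238 + 0.5306
  = 0.9544 bits
H(A,B) = -[(9/16)·log₂(9/16) + (5/16)·log₂(5/16) + (1/16)·log₂(1/16) + (1/16)·log₂(1/16)]
  = 0.4669 + 0.5244 + 0.2500 + 0.2500
  = 1.4913 bits

I(A;B) = H(A) + H(B) - H(A,B)
  = 0.5436 + 0.9544 - 1.4913
  = 0.0067 bits

Distribution 2 (P, Q):
Marginal P(P) (row sums):
  P(P=0) = 1/4 + 0 + 0 = 1/4
  P(P=1) = 0 + 5/12 + 0 = 5/12
  P(P=2) = 0 + 0 + 1/3 = 1/3
Marginal P(Q) (column sums):
  P(Q=0) = 1/4 + 0 + 0 = 1/4
  P(Q=1) = 0 + 5/12 + 0 = 5/12
  P(Q=2) = 0 + 0 + 1/3 = 1/3

H(P) = -[(1/4)·log₂(1/4) + (5/12)·log₂(5/12) + (1/3)·log₂(1/3)]
  = 0.5000 + 0.5263 + 0.5283
  = 1.5546 bits
H(Q) = -[(1/4)·log₂(1/4) + (5/12)·log₂(5/12) + (1/3)·log₂(1/3)]
  = 0.5000 + 0.5263 + 0.5283
  = 1.5546 bits
H(P,Q) = -[(1/4)·log₂(1/4) + (5/12)·log₂(5/12) + (1/3)·log₂(1/3)]
  = 0.5000 + 0.5263 + 0.5283
  = 1.5546 bits

I(P;Q) = H(P) + H(Q) - H(P,Q)
  = 1.5546 + 1.5546 - 1.5546
  = 1.5546 bits

I(P;Q) = 1.5546 bits > I(A;B) = 0.0067 bits, so (P, Q) has the higher mutual information (stronger dependence).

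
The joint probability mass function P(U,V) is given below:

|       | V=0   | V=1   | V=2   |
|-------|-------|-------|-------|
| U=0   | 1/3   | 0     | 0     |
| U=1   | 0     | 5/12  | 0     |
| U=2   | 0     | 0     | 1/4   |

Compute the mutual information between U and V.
Marginal P(U) (row sums):
  P(U=0) = 1/3 + 0 + 0 = 1/3
  P(U=1) = 0 + 5/12 + 0 = 5/12
  P(U=2) = 0 + 0 + 1/4 = 1/4
Marginal P(V) (column sums):
  P(V=0) = 1/3 + 0 + 0 = 1/3
  P(V=1) = 0 + 5/12 + 0 = 5/12
  P(V=2) = 0 + 0 + 1/4 = 1/4

H(U) = -[(1/3)·log₂(1/3) + (5/12)·log₂(5/12) + (1/4)·log₂(1/4)]
  = 0.5283 + 0.5263 + 0.5000
  = 1.5546 bits
H(V) = -[(1/3)·log₂(1/3) + (5/12)·log₂(5/12) + (1/4)·log₂(1/4)]
  = 0.5283 + 0.5263 + 0.5000
  = 1.5546 bits
H(U,V) = -[(1/3)·log₂(1/3) + (5/12)·log₂(5/12) + (1/4)·log₂(1/4)]
  = 0.5283 + 0.5263 + 0.5000
  = 1.5546 bits

I(U;V) = H(U) + H(V) - H(U,V)
  = 1.5546 + 1.5546 - 1.5546
  = 1.5546 bits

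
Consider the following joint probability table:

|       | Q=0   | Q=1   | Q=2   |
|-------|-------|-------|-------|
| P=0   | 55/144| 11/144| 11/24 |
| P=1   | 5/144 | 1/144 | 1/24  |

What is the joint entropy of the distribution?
H(P,Q) = -Σ P(P,Q) log₂ P(P,Q), summed over the non-zero cells:
H(P,Q) = -[(55/144)·log₂(55/144) + (11/144)·log₂(11/144) + (11/24)·log₂(11/24) + (5/144)·log₂(5/144) + (1/144)·log₂(1/144) + (1/24)·log₂(1/24)]
  = 0.5304 + 0.2834 + 0.5159 + 0.1683 + 0.0498 + 0.1910
  = 1.7388 bits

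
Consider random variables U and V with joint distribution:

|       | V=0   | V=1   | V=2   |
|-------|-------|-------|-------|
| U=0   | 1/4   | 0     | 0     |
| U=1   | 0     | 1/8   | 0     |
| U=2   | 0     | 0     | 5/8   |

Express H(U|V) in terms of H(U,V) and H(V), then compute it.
H(U|V) = H(U,V) - H(V)

Marginal P(V) (column sums):
  P(V=0) = 1/4 + 0 + 0 = 1/4
  P(V=1) = 0 + 1/8 + 0 = 1/8
  P(V=2) = 0 + 0 + 5/8 = 5/8

H(U,V) = -[(1/4)·log₂(1/4) + (1/8)·log₂(1/8) + (5/8)·log₂(5/8)]
  = 0.5000 + 0.3750 + 0.4238
  = 1.2988 bits
H(V) = -[(1/4)·log₂(1/4) + (1/8)·log₂(1/8) + (5/8)·log₂(5/8)]
  = 0.5000 + 0.3750 + 0.4238
  = 1.2988 bits

H(U|V) = 1.2988 - 1.2988 = 0.0000 bits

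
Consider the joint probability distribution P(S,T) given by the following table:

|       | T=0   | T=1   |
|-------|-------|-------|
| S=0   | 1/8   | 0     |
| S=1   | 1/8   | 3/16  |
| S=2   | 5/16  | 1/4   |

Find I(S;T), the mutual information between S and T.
Marginal P(S) (row sums):
  P(S=0) = 1/8 + 0 = 1/8
  P(S=1) = 1/8 + 3/16 = 5/16
  P(S=2) = 5/16 + 1/4 = 9/16
Marginal P(T) (column sums):
  P(T=0) = 1/8 + 1/8 + 5/16 = 9/16
  P(T=1) = 0 + 3/16 + 1/4 = 7/16

H(S) = -[(1/8)·log₂(1/8) + (5/16)·log₂(5/16) + (9/16)·log₂(9/16)]
  = 0.3750 + 0.5244 + 0.4669
  = 1.3663 bits
H(T) = -[(9/16)·log₂(9/16) + (7/16)·log₂(7/16)]
  = 0.4669 + 0.5218
  = 0.9887 bits
H(S,T) = -[(1/8)·log₂(1/8) + (1/8)·log₂(1/8) + (3/16)·log₂(3/16) + (5/16)·log₂(5/16) + (1/4)·log₂(1/4)]
  = 0.3750 + 0.3750 + 0.4528 + 0.5244 + 0.5000
  = 2.2272 bits

I(S;T) = H(S) + H(T) - H(S,T)
  = 1.3663 + 0.9887 - 2.2272
  = 0.1278 bits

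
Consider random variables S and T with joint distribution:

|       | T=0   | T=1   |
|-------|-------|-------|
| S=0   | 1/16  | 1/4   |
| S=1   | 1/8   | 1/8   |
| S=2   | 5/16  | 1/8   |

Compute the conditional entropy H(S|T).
Marginal P(T) (column sums):
  P(T=0) = 1/16 + 1/8 + 5/16 = 1/2
  P(T=1) = 1/4 + 1/8 + 1/8 = 1/2

H(S|T) = -Σ P(S,T)·log₂ P(S|T), where P(S|T) = P(S,T) / P(T)
  (S=0,T=0): P(S|T) = (1/16)/(1/2) = 1/8;  -(1/16)·log₂(1/8) = 0.1875
  (S=0,T=1): P(S|T) = (1/4)/(1/2) = 1/2;  -(1/4)·log₂(1/2) = 0.2500
  (S=1,T=0): P(S|T) = (1/8)/(1/2) = 1/4;  -(1/8)·log₂(1/4) = 0.2500
  (S=1,T=1): P(S|T) = (1/8)/(1/2) = 1/4;  -(1/8)·log₂(1/4) = 0.2500
  (S=2,T=0): P(S|T) = (5/16)/(1/2) = 5/8;  -(5/16)·log₂(5/8) = 0.2119
  (S=2,T=1): P(S|T) = (1/8)/(1/2) = 1/4;  -(1/8)·log₂(1/4) = 0.2500
H(S|T) = 0.1875 + 0.2500 + 0.2500 + 0.2500 + 0.2119 + 0.2500
  = 1.3994 bits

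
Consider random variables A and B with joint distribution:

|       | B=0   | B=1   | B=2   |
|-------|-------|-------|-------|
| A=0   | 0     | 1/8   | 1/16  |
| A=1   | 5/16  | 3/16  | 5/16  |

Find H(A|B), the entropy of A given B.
Marginal P(B) (column sums):
  P(B=0) = 0 + 5/16 = 5/16
  P(B=1) = 1/8 + 3/16 = 5/16
  P(B=2) = 1/16 + 5/16 = 3/8

H(A|B) = -Σ P(A,B)·log₂ P(A|B), where P(A|B) = P(A,B) / P(B)
  (cells with P(A,B) = 0 contribute 0)
  (A=0,B=1): P(A|B) = (1/8)/(5/16) = 2/5;  -(1/8)·log₂(2/5) = 0.1652
  (A=0,B=2): P(A|B) = (1/16)/(3/8) = 1/6;  -(1/16)·log₂(1/6) = 0.1616
  (A=1,B=0): P(A|B) = (5/16)/(5/16) = 1;  -(5/16)·log₂(1) = 0.0000
  (A=1,B=1): P(A|B) = (3/16)/(5/16) = 3/5;  -(3/16)·log₂(3/5) = 0.1382
  (A=1,B=2): P(A|B) = (5/16)/(3/8) = 5/6;  -(5/16)·log₂(5/6) = 0.0822
H(A|B) = 0.1652 + 0.1616 + 0.0000 + 0.1382 + 0.0822
  = 0.5472 bits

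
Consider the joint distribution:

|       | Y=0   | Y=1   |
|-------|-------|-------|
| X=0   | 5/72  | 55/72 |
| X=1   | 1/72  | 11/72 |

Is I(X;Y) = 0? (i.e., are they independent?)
Marginal P(X) (row sums):
  P(X=0) = 5/72 + 55/72 = 5/6
  P(X=1) = 1/72 + 11/72 = 1/6
Marginal P(Y) (column sums):
  P(Y=0) = 5/72 + 1/72 = 1/12
  P(Y=1) = 55/72 + 11/72 = 11/12

X and Y are independent iff P(X=i,Y=j) = P(X=i)·P(Y=j) for every cell.
  P(X=0)·P(Y=0) = 5/6 × 1/12 = 5/72 = P(X=0,Y=0) ✓
  P(X=0)·P(Y=1) = 5/6 × 11/12 = 55/72 = P(X=0,Y=1) ✓
  P(X=1)·P(Y=0) = 1/6 × 1/12 = 1/72 = P(X=1,Y=0) ✓
  P(X=1)·P(Y=1) = 1/6 × 11/12 = 11/72 = P(X=1,Y=1) ✓

Yes, X and Y are independent: every cell factors, so I(X;Y) = 0 bits.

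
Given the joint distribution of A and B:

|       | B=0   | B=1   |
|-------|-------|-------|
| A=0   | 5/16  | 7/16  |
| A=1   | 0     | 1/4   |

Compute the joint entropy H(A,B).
H(A,B) = -Σ P(A,B) log₂ P(A,B), summed over the non-zero cells:
H(A,B) = -[(5/16)·log₂(5/16) + (7/16)·log₂(7/16) + (1/4)·log₂(1/4)]
  = 0.5244 + 0.5218 + 0.5000
  = 1.5462 bits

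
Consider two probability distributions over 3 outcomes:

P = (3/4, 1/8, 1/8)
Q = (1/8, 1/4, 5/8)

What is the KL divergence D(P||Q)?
D(P||Q) = Σ P(i) log₂(P(i)/Q(i))
  i=0: (3/4) × log₂((3/4)/(1/8)) = (3/4) × log₂(6) = 1.9387
  i=1: (1/8) × log₂((1/8)/(1/4)) = (1/8) × log₂(1/2) = -0.1250
  i=2: (1/8) × log₂((1/8)/(5/8)) = (1/8) × log₂(1/5) = -0.2902
D(P||Q) = 1.9387 - 0.1250 - 0.2902
  = 1.5235 bits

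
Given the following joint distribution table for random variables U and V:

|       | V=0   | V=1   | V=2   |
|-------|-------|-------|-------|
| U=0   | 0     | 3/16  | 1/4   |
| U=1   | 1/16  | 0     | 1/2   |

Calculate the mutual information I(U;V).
Marginal P(U) (row sums):
  P(U=0) = 0 + 3/16 + 1/4 = 7/16
  P(U=1) = 1/16 + 0 + 1/2 = 9/16
Marginal P(V) (column sums):
  P(V=0) = 0 + 1/16 = 1/16
  P(V=1) = 3/16 + 0 = 3/16
  P(V=2) = 1/4 + 1/2 = 3/4

H(U) = -[(7/16)·log₂(7/16) + (9/16)·log₂(9/16)]
  = 0.5218 + 0.4669
  = 0.9887 bits
H(V) = -[(1/16)·log₂(1/16) + (3/16)·log₂(3/16) + (3/4)·log₂(3/4)]
  = 0.2500 + 0.4528 + 0.3113
  = 1.0141 bits
H(U,V) = -[(3/16)·log₂(3/16) + (1/4)·log₂(1/4) + (1/16)·log₂(1/16) + (1/2)·log₂(1/2)]
  = 0.4528 + 0.5000 + 0.2500 + 0.5000
  = 1.7028 bits

I(U;V) = H(U) + H(V) - H(U,V)
  = 0.9887 + 1.0141 - 1.7028
  = 0.3000 bits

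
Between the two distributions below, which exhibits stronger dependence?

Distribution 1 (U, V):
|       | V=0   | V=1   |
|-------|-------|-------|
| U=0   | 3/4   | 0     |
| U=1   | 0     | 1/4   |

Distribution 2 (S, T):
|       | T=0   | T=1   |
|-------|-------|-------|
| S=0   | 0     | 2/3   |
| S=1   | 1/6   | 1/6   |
Distribution 1 (U, V):
Marginal P(U) (row sums):
  P(U=0) = 3/4 + 0 = 3/4
  P(U=1) = 0 + 1/4 = 1/4
Marginal P(V) (column sums):
  P(V=0) = 3/4 + 0 = 3/4
  P(V=1) = 0 + 1/4 = 1/4

H(U) = -[(3/4)·log₂(3/4) + (1/4)·log₂(1/4)]
  = 0.3113 + 0.5000
  = 0.8113 bits
H(V) = -[(3/4)·log₂(3/4) + (1/4)·log₂(1/4)]
  = 0.3113 + 0.5000
  = 0.8113 bits
H(U,V) = -[(3/4)·log₂(3/4) + (1/4)·log₂(1/4)]
  = 0.3113 + 0.5000
  = 0.8113 bits

I(U;V) = H(U) + H(V) - H(U,V)
  = 0.8113 + 0.8113 - 0.8113
  = 0.8113 bits

Distribution 2 (S, T):
Marginal P(S) (row sums):
  P(S=0) = 0 + 2/3 = 2/3
  P(S=1) = 1/6 + 1/6 = 1/3
Marginal P(T) (column sums):
  P(T=0) = 0 + 1/6 = 1/6
  P(T=1) = 2/3 + 1/6 = 5/6

H(S) = -[(2/3)·log₂(2/3) + (1/3)·log₂(1/3)]
  = 0.3900 + 0.5283
  = 0.9183 bits
H(T) = -[(1/6)·log₂(1/6) + (5/6)·log₂(5/6)]
  = 0.4308 + 0.2192
  = 0.6500 bits
H(S,T) = -[(2/3)·log₂(2/3) + (1/6)·log₂(1/6) + (1/6)·log₂(1/6)]
  = 0.3900 + 0.4308 + 0.4308
  = 1.2516 bits

I(S;T) = H(S) + H(T) - H(S,T)
  = 0.9183 + 0.6500 - 1.2516
  = 0.3167 bits

I(U;V) = 0.8113 bits > I(S;T) = 0.3167 bits, so (U, V) has the higher mutual information (stronger dependence).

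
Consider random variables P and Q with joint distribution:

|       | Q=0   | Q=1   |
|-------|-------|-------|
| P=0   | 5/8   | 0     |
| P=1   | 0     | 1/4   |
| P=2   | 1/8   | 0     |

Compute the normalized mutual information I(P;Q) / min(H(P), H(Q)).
Marginal P(P) (row sums):
  P(P=0) = 5/8 + 0 = 5/8
  P(P=1) = 0 + 1/4 = 1/4
  P(P=2) = 1/8 + 0 = 1/8
Marginal P(Q) (column sums):
  P(Q=0) = 5/8 + 0 + 1/8 = 3/4
  P(Q=1) = 0 + 1/4 + 0 = 1/4

H(P) = -[(5/8)·log₂(5/8) + (1/4)·log₂(1/4) + (1/8)·log₂(1/8)]
  = 0.4238 + 0.5000 + 0.3750
  = 1.2988 bits
H(Q) = -[(3/4)·log₂(3/4) + (1/4)·log₂(1/4)]
  = 0.3113 + 0.5000
  = 0.8113 bits
H(P,Q) = -[(5/8)·log₂(5/8) + (1/4)·log₂(1/4) + (1/8)·log₂(1/8)]
  = 0.4238 + 0.5000 + 0.3750
  = 1.2988 bits

I(P;Q) = H(P) + H(Q) - H(P,Q)
  = 1.2988 + 0.8113 - 1.2988
  = 0.8113 bits

min(H(P), H(Q)) = min(1.2988, 0.8113) = 0.8113 bits
Normalized MI = 0.8113 / 0.8113 = 1.0000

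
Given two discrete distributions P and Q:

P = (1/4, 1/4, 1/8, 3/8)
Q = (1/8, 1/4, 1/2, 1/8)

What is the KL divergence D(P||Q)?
D(P||Q) = Σ P(i) log₂(P(i)/Q(i))
  i=0: (1/4) × log₂((1/4)/(1/8)) = (1/4) × log₂(2) = 0.2500
  i=1: (1/4) × log₂((1/4)/(1/4)) = (1/4) × log₂(1) = 0.0000
  i=2: (1/8) × log₂((1/8)/(1/2)) = (1/8) × log₂(1/4) = -0.2500
  i=3: (3/8) × log₂((3/8)/(1/8)) = (3/8) × log₂(3) = 0.5944
D(P||Q) = 0.2500 + 0.0000 - 0.2500 + 0.5944
  = 0.5944 bits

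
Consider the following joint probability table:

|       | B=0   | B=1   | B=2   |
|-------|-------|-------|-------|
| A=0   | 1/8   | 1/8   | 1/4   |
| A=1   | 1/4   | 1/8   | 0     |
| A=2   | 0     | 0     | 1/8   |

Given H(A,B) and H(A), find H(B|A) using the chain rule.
From the chain rule: H(A,B) = H(A) + H(B|A)
Therefore: H(B|A) = H(A,B) - H(A)

H(A,B) = -[(1/8)·log₂(1/8) + (1/8)·log₂(1/8) + (1/4)·log₂(1/4) + (1/4)·log₂(1/4) + (1/8)·log₂(1/8) + (1/8)·log₂(1/8)]
  = 0.3750 + 0.3750 + 0.5000 + 0.5000 + 0.3750 + 0.3750
  = 2.5000 bits
Marginal P(A) (row sums):
  P(A=0) = 1/8 + 1/8 + 1/4 = 1/2
  P(A=1) = 1/4 + 1/8 + 0 = 3/8
  P(A=2) = 0 + 0 + 1/8 = 1/8
H(A) = -[(1/2)·log₂(1/2) + (3/8)·log₂(3/8) + (1/8)·log₂(1/8)]
  = 0.5000 + 0.5306 + 0.3750
  = 1.4056 bits

H(B|A) = 2.5000 - 1.4056 = 1.0944 bits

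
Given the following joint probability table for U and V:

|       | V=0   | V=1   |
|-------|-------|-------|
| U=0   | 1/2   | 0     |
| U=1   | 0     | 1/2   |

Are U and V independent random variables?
Marginal P(U) (row sums):
  P(U=0) = 1/2 + 0 = 1/2
  P(U=1) = 0 + 1/2 = 1/2
Marginal P(V) (column sums):
  P(V=0) = 1/2 + 0 = 1/2
  P(V=1) = 0 + 1/2 = 1/2

U and V are independent iff P(U=i,V=j) = P(U=i)·P(V=j) for every cell.
  P(U=0)·P(V=0) = 1/2 × 1/2 = 1/4, but P(U=0,V=0) = 1/2 ✗

No, U and V are not independent. Quantitatively, I(U;V) > 0:

H(U) = -[(1/2)·log₂(1/2) + (1/2)·log₂(1/2)]
  = 0.5000 + 0.5000
  = 1.0000 bits
H(V) = -[(1/2)·log₂(1/2) + (1/2)·log₂(1/2)]
  = 0.5000 + 0.5000
  = 1.0000 bits
H(U,V) = -[(1/2)·log₂(1/2) + (1/2)·log₂(1/2)]
  = 0.5000 + 0.5000
  = 1.0000 bits
I(U;V) = H(U) + H(V) - H(U,V) = 1.0000 + 1.0000 - 1.0000 = 1.0000 bits > 0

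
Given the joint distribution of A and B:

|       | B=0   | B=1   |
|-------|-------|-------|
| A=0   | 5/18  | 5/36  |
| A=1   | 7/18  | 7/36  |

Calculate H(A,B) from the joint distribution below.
H(A,B) = -Σ P(A,B) log₂ P(A,B), summed over the non-zero cells:
H(A,B) = -[(5/18)·log₂(5/18) + (5/36)·log₂(5/36) + (7/18)·log₂(7/18) + (7/36)·log₂(7/36)]
  = 0.5133 + 0.3956 + 0.5299 + 0.4594
  = 1.8982 bits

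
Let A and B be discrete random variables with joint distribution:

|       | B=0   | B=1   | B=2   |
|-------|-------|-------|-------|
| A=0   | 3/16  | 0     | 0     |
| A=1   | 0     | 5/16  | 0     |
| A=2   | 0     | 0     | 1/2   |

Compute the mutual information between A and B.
Marginal P(A) (row sums):
  P(A=0) = 3/16 + 0 + 0 = 3/16
  P(A=1) = 0 + 5/16 + 0 = 5/16
  P(A=2) = 0 + 0 + 1/2 = 1/2
Marginal P(B) (column sums):
  P(B=0) = 3/16 + 0 + 0 = 3/16
  P(B=1) = 0 + 5/16 + 0 = 5/16
  P(B=2) = 0 + 0 + 1/2 = 1/2

H(A) = -[(3/16)·log₂(3/16) + (5/16)·log₂(5/16) + (1/2)·log₂(1/2)]
  = 0.4528 + 0.5244 + 0.5000
  = 1.4772 bits
H(B) = -[(3/16)·log₂(3/16) + (5/16)·log₂(5/16) + (1/2)·log₂(1/2)]
  = 0.4528 + 0.5244 + 0.5000
  = 1.4772 bits
H(A,B) = -[(3/16)·log₂(3/16) + (5/16)·log₂(5/16) + (1/2)·log₂(1/2)]
  = 0.4528 + 0.5244 + 0.5000
  = 1.4772 bits

I(A;B) = H(A) + H(B) - H(A,B)
  = 1.4772 + 1.4772 - 1.4772
  = 1.4772 bits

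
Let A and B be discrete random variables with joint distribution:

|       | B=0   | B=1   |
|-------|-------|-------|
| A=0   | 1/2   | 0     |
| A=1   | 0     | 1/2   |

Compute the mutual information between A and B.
Marginal P(A) (row sums):
  P(A=0) = 1/2 + 0 = 1/2
  P(A=1) = 0 + 1/2 = 1/2
Marginal P(B) (column sums):
  P(B=0) = 1/2 + 0 = 1/2
  P(B=1) = 0 + 1/2 = 1/2

H(A) = -[(1/2)·log₂(1/2) + (1/2)·log₂(1/2)]
  = 0.5000 + 0.5000
  = 1.0000 bits
H(B) = -[(1/2)·log₂(1/2) + (1/2)·log₂(1/2)]
  = 0.5000 + 0.5000
  = 1.0000 bits
H(A,B) = -[(1/2)·log₂(1/2) + (1/2)·log₂(1/2)]
  = 0.5000 + 0.5000
  = 1.0000 bits

I(A;B) = H(A) + H(B) - H(A,B)
  = 1.0000 + 1.0000 - 1.0000
  = 1.0000 bits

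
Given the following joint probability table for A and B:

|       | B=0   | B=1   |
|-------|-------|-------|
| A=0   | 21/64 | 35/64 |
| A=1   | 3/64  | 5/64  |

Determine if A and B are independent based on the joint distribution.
Marginal P(A) (row sums):
  P(A=0) = 21/64 + 35/64 = 7/8
  P(A=1) = 3/64 + 5/64 = 1/8
Marginal P(B) (column sums):
  P(B=0) = 21/64 + 3/64 = 3/8
  P(B=1) = 35/64 + 5/64 = 5/8

A and B are independent iff P(A=i,B=j) = P(A=i)·P(B=j) for every cell.
  P(A=0)·P(B=0) = 7/8 × 3/8 = 21/64 = P(A=0,B=0) ✓
  P(A=0)·P(B=1) = 7/8 × 5/8 = 35/64 = P(A=0,B=1) ✓
  P(A=1)·P(B=0) = 1/8 × 3/8 = 3/64 = P(A=1,B=0) ✓
  P(A=1)·P(B=1) = 1/8 × 5/8 = 5/64 = P(A=1,B=1) ✓

Yes, A and B are independent: every cell factors, so I(A;B) = 0 bits.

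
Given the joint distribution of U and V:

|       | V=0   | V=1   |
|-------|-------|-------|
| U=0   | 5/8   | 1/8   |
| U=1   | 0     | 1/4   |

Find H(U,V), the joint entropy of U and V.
H(U,V) = -Σ P(U,V) log₂ P(U,V), summed over the non-zero cells:
H(U,V) = -[(5/8)·log₂(5/8) + (1/8)·log₂(1/8) + (1/4)·log₂(1/4)]
  = 0.4238 + 0.3750 + 0.5000
  = 1.2988 bits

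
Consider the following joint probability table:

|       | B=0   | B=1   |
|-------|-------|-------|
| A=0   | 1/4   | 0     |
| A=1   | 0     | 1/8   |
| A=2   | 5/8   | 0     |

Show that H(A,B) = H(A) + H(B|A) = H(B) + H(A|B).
Marginal P(A) (row sums):
  P(A=0) = 1/4 + 0 = 1/4
  P(A=1) = 0 + 1/8 = 1/8
  P(A=2) = 5/8 + 0 = 5/8
Marginal P(B) (column sums):
  P(B=0) = 1/4 + 0 + 5/8 = 7/8
  P(B=1) = 0 + 1/8 + 0 = 1/8

Decomposition 1: H(A) + H(B|A)
H(A) = -[(1/4)·log₂(1/4) + (1/8)·log₂(1/8) + (5/8)·log₂(5/8)]
  = 0.5000 + 0.3750 + 0.4238
  = 1.2988 bits
H(B|A) = -Σ P(A,B)·log₂ P(B|A), where P(B|A) = P(A,B) / P(A)
  (cells with P(A,B) = 0 contribute 0)
  (A=0,B=0): P(B|A) = (1/4)/(1/4) = 1;  -(1/4)·log₂(1) = 0.0000
  (A=1,B=1): P(B|A) = (1/8)/(1/8) = 1;  -(1/8)·log₂(1) = 0.0000
  (A=2,B=0): P(B|A) = (5/8)/(5/8) = 1;  -(5/8)·log₂(1) = 0.0000
H(B|A) = 0.0000 + 0.0000 + 0.0000
  = 0.0000 bits
H(A) + H(B|A) = 1.2988 + 0.0000 = 1.2988 bits

Decomposition 2: H(B) + H(A|B)
H(B) = -[(7/8)·log₂(7/8) + (1/8)·log₂(1/8)]
  = 0.1686 + 0.3750
  = 0.5436 bits
H(A|B) = -Σ P(A,B)·log₂ P(A|B), where P(A|B) = P(A,B) / P(B)
  (cells with P(A,B) = 0 contribute 0)
  (A=0,B=0): P(A|B) = (1/4)/(7/8) = 2/7;  -(1/4)·log₂(2/7) = 0.4518
  (A=1,B=1): P(A|B) = (1/8)/(1/8) = 1;  -(1/8)·log₂(1) = 0.0000
  (A=2,B=0): P(A|B) = (5/8)/(7/8) = 5/7;  -(5/8)·log₂(5/7) = 0.3034
H(A|B) = 0.4518 + 0.0000 + 0.3034
  = 0.7552 bits
H(B) + H(A|B) = 0.5436 + 0.7552 = 1.2988 bits

Direct computation of the joint entropy:
H(A,B) = -[(1/4)·log₂(1/4) + (1/8)·log₂(1/8) + (5/8)·log₂(5/8)]
  = 0.5000 + 0.3750 + 0.4238
  = 1.2988 bits

All three agree: H(A,B) = 1.2988 bits ✓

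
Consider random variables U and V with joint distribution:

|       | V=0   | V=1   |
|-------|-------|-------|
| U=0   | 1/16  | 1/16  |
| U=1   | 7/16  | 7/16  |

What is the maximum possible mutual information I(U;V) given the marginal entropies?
The upper bound on mutual information is I(U;V) ≤ min(H(U), H(V)).

Marginal P(U) (row sums):
  P(U=0) = 1/16 + 1/16 = 1/8
  P(U=1) = 7/16 + 7/16 = 7/8
Marginal P(V) (column sums):
  P(V=0) = 1/16 + 7/16 = 1/2
  P(V=1) = 1/16 + 7/16 = 1/2

H(U) = -[(1/8)·log₂(1/8) + (7/8)·log₂(7/8)]
  = 0.3750 + 0.1686
  = 0.5436 bits
H(V) = -[(1/2)·log₂(1/2) + (1/2)·log₂(1/2)]
  = 0.5000 + 0.5000
  = 1.0000 bits

Maximum possible I(U;V) = min(0.5436, 1.0000) = 0.5436 bits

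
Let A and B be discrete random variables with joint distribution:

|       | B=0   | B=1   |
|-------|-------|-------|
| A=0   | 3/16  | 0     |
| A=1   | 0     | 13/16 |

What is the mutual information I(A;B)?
Marginal P(A) (row sums):
  P(A=0) = 3/16 + 0 = 3/16
  P(A=1) = 0 + 13/16 = 13/16
Marginal P(B) (column sums):
  P(B=0) = 3/16 + 0 = 3/16
  P(B=1) = 0 + 13/16 = 13/16

H(A) = -[(3/16)·log₂(3/16) + (13/16)·log₂(13/16)]
  = 0.4528 + 0.2434
  = 0.6962 bits
H(B) = -[(3/16)·log₂(3/16) + (13/16)·log₂(13/16)]
  = 0.4528 + 0.2434
  = 0.6962 bits
H(A,B) = -[(3/16)·log₂(3/16) + (13/16)·log₂(13/16)]
  = 0.4528 + 0.2434
  = 0.6962 bits

I(A;B) = H(A) + H(B) - H(A,B)
  = 0.6962 + 0.6962 - 0.6962
  = 0.6962 bits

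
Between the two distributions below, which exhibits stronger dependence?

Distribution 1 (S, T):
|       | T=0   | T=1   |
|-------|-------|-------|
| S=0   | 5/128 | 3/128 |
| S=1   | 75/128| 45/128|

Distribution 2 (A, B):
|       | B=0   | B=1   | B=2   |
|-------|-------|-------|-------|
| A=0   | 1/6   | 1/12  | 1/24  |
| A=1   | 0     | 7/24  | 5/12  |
Distribution 1 (S, T):
Marginal P(S) (row sums):
  P(S=0) = 5/128 + 3/128 = 1/16
  P(S=1) = 75/128 + 45/128 = 15/16
Marginal P(T) (column sums):
  P(T=0) = 5/128 + 75/128 = 5/8
  P(T=1) = 3/128 + 45/128 = 3/8

H(S) = -[(1/16)·log₂(1/16) + (15/16)·log₂(15/16)]
  = 0.2500 + 0.0873
  = 0.3373 bits
H(T) = -[(5/8)·log₂(5/8) + (3/8)·log₂(3/8)]
  = 0.4238 + 0.5306
  = 0.9544 bits
H(S,T) = -[(5/128)·log₂(5/128) + (3/128)·log₂(3/128) + (75/128)·log₂(75/128) + (45/128)·log₂(45/128)]
  = 0.1827 + 0.1269 + 0.4519 + 0.5302
  = 1.2917 bits

I(S;T) = H(S) + H(T) - H(S,T)
  = 0.3373 + 0.9544 - 1.2917
  = 0.0000 bits

Distribution 2 (A, B):
Marginal P(A) (row sums):
  P(A=0) = 1/6 + 1/12 + 1/24 = 7/24
  P(A=1) = 0 + 7/24 + 5/12 = 17/24
Marginal P(B) (column sums):
  P(B=0) = 1/6 + 0 = 1/6
  P(B=1) = 1/12 + 7/24 = 3/8
  P(B=2) = 1/24 + 5/12 = 11/24

H(A) = -[(7/24)·log₂(7/24) + (17/24)·log₂(17/24)]
  = 0.5185 + 0.3524
  = 0.8709 bits
H(B) = -[(1/6)·log₂(1/6) + (3/8)·log₂(3/8) + (11/24)·log₂(11/24)]
  = 0.4308 + 0.5306 + 0.5159
  = 1.4773 bits
H(A,B) = -[(1/6)·log₂(1/6) + (1/12)·log₂(1/12) + (1/24)·log₂(1/24) + (7/24)·log₂(7/24) + (5/12)·log₂(5/12)]
  = 0.4308 + 0.2987 + 0.1910 + 0.5185 + 0.5263
  = 1.9653 bits

I(A;B) = H(A) + H(B) - H(A,B)
  = 0.8709 + 1.4773 - 1.9653
  = 0.3829 bits

I(A;B) = 0.3829 bits > I(S;T) = 0.0000 bits, so (A, B) has the higher mutual information (stronger dependence).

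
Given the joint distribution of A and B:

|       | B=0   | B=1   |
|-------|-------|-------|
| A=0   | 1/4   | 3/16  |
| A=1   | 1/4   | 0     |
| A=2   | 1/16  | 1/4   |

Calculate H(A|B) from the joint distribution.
Marginal P(B) (column sums):
  P(B=0) = 1/4 + 1/4 + 1/16 = 9/16
  P(B=1) = 3/16 + 0 + 1/4 = 7/16

H(A|B) = -Σ P(A,B)·log₂ P(A|B), where P(A|B) = P(A,B) / P(B)
  (cells with P(A,B) = 0 contribute 0)
  (A=0,B=0): P(A|B) = (1/4)/(9/16) = 4/9;  -(1/4)·log₂(4/9) = 0.2925
  (A=0,B=1): P(A|B) = (3/16)/(7/16) = 3/7;  -(3/16)·log₂(3/7) = 0.2292
  (A=1,B=0): P(A|B) = (1/4)/(9/16) = 4/9;  -(1/4)·log₂(4/9) = 0.2925
  (A=2,B=0): P(A|B) = (1/16)/(9/16) = 1/9;  -(1/16)·log₂(1/9) = 0.1981
  (A=2,B=1): P(A|B) = (1/4)/(7/16) = 4/7;  -(1/4)·log₂(4/7) = 0.2018
H(A|B) = 0.2925 + 0.2292 + 0.2925 + 0.1981 + 0.2018
  = 1.2141 bits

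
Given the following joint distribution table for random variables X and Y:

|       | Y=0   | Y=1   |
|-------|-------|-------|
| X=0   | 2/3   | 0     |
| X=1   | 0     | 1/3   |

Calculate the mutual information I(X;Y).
Marginal P(X) (row sums):
  P(X=0) = 2/3 + 0 = 2/3
  P(X=1) = 0 + 1/3 = 1/3
Marginal P(Y) (column sums):
  P(Y=0) = 2/3 + 0 = 2/3
  P(Y=1) = 0 + 1/3 = 1/3

H(X) = -[(2/3)·log₂(2/3) + (1/3)·log₂(1/3)]
  = 0.3900 + 0.5283
  = 0.9183 bits
H(Y) = -[(2/3)·log₂(2/3) + (1/3)·log₂(1/3)]
  = 0.3900 + 0.5283
  = 0.9183 bits
H(X,Y) = -[(2/3)·log₂(2/3) + (1/3)·log₂(1/3)]
  = 0.3900 + 0.5283
  = 0.9183 bits

I(X;Y) = H(X) + H(Y) - H(X,Y)
  = 0.9183 + 0.9183 - 0.9183
  = 0.9183 bits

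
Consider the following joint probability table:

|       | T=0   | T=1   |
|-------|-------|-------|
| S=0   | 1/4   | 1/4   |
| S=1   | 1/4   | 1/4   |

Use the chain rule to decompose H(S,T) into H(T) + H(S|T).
By the chain rule: H(S,T) = H(T) + H(S|T)

Marginal P(T) (column sums):
  P(T=0) = 1/4 + 1/4 = 1/2
  P(T=1) = 1/4 + 1/4 = 1/2
H(T) = -[(1/2)·log₂(1/2) + (1/2)·log₂(1/2)]
  = 0.5000 + 0.5000
  = 1.0000 bits
H(S|T) = -Σ P(S,T)·log₂ P(S|T), where P(S|T) = P(S,T) / P(T)
  (S=0,T=0): P(S|T) = (1/4)/(1/2) = 1/2;  -(1/4)·log₂(1/2) = 0.2500
  (S=0,T=1): P(S|T) = (1/4)/(1/2) = 1/2;  -(1/4)·log₂(1/2) = 0.2500
  (S=1,T=0): P(S|T) = (1/4)/(1/2) = 1/2;  -(1/4)·log₂(1/2) = 0.2500
  (S=1,T=1): P(S|T) = (1/4)/(1/2) = 1/2;  -(1/4)·log₂(1/2) = 0.2500
H(S|T) = 0.2500 + 0.2500 + 0.2500 + 0.2500
  = 1.0000 bits

H(S,T) = H(T) + H(S|T) = 1.0000 + 1.0000 = 2.0000 bits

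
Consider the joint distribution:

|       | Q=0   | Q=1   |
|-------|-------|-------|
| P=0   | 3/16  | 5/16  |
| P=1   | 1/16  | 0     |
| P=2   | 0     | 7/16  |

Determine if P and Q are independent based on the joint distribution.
Marginal P(P) (row sums):
  P(P=0) = 3/16 + 5/16 = 1/2
  P(P=1) = 1/16 + 0 = 1/16
  P(P=2) = 0 + 7/16 = 7/16
Marginal P(Q) (column sums):
  P(Q=0) = 3/16 + 1/16 + 0 = 1/4
  P(Q=1) = 5/16 + 0 + 7/16 = 3/4

P and Q are independent iff P(P=i,Q=j) = P(P=i)·P(Q=j) for every cell.
  P(P=0)·P(Q=0) = 1/2 × 1/4 = 1/8, but P(P=0,Q=0) = 3/16 ✗

No, P and Q are not independent. Quantitatively, I(P;Q) > 0:

H(P) = -[(1/2)·log₂(1/2) + (1/16)·log₂(1/16) + (7/16)·log₂(7/16)]
  = 0.5000 + 0.2500 + 0.5218
  = 1.2718 bits
H(Q) = -[(1/4)·log₂(1/4) + (3/4)·log₂(3/4)]
  = 0.5000 + 0.3113
  = 0.8113 bits
H(P,Q) = -[(3/16)·log₂(3/16) + (5/16)·log₂(5/16) + (1/16)·log₂(1/16) + (7/16)·log₂(7/16)]
  = 0.4528 + 0.5244 + 0.2500 + 0.5218
  = 1.7490 bits
I(P;Q) = H(P) + H(Q) - H(P,Q) = 1.2718 + 0.8113 - 1.7490 = 0.3341 bits > 0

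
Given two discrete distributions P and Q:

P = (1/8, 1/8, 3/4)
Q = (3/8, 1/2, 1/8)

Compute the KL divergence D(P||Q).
D(P||Q) = Σ P(i) log₂(P(i)/Q(i))
  i=0: (1/8) × log₂((1/8)/(3/8)) = (1/8) × log₂(1/3) = -0.1981
  i=1: (1/8) × log₂((1/8)/(1/2)) = (1/8) × log₂(1/4) = -0.2500
  i=2: (3/4) × log₂((3/4)/(1/8)) = (3/4) × log₂(6) = 1.9387
D(P||Q) = -0.1981 - 0.2500 + 1.9387
  = 1.4906 bits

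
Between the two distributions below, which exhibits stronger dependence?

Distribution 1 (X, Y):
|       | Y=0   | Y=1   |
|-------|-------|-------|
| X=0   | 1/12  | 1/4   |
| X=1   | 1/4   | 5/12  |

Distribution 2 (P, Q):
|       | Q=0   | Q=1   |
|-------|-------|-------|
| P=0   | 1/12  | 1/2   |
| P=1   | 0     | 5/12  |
Distribution 1 (X, Y):
Marginal P(X) (row sums):
  P(X=0) = 1/12 + 1/4 = 1/3
  P(X=1) = 1/4 + 5/12 = 2/3
Marginal P(Y) (column sums):
  P(Y=0) = 1/12 + 1/4 = 1/3
  P(Y=1) = 1/4 + 5/12 = 2/3

H(X) = -[(1/3)·log₂(1/3) + (2/3)·log₂(2/3)]
  = 0.5283 + 0.3900
  = 0.9183 bits
H(Y) = -[(1/3)·log₂(1/3) + (2/3)·log₂(2/3)]
  = 0.5283 + 0.3900
  = 0.9183 bits
H(X,Y) = -[(1/12)·log₂(1/12) + (1/4)·log₂(1/4) + (1/4)·log₂(1/4) + (5/12)·log₂(5/12)]
  = 0.2987 + 0.5000 + 0.5000 + 0.5263
  = 1.8250 bits

I(X;Y) = H(X) + H(Y) - H(X,Y)
  = 0.9183 + 0.9183 - 1.8250
  = 0.0116 bits

Distribution 2 (P, Q):
Marginal P(P) (row sums):
  P(P=0) = 1/12 + 1/2 = 7/12
  P(P=1) = 0 + 5/12 = 5/12
Marginal P(Q) (column sums):
  P(Q=0) = 1/12 + 0 = 1/12
  P(Q=1) = 1/2 + 5/12 = 11/12

H(P) = -[(7/12)·log₂(7/12) + (5/12)·log₂(5/12)]
  = 0.4536 + 0.5263
  = 0.9799 bits
H(Q) = -[(1/12)·log₂(1/12) + (11/12)·log₂(11/12)]
  = 0.2987 + 0.1151
  = 0.4138 bits
H(P,Q) = -[(1/12)·log₂(1/12) + (1/2)·log₂(1/2) + (5/12)·log₂(5/12)]
  = 0.2987 + 0.5000 + 0.5263
  = 1.3250 bits

I(P;Q) = H(P) + H(Q) - H(P,Q)
  = 0.9799 + 0.4138 - 1.3250
  = 0.0687 bits

I(P;Q) = 0.0687 bits > I(X;Y) = 0.0116 bits, so (P, Q) has the higher mutual information (stronger dependence).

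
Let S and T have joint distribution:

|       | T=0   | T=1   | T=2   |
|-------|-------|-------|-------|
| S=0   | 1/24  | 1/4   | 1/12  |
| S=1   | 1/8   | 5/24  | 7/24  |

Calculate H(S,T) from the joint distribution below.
H(S,T) = -Σ P(S,T) log₂ P(S,T), summed over the non-zero cells:
H(S,T) = -[(1/24)·log₂(1/24) + (1/4)·log₂(1/4) + (1/12)·log₂(1/12) + (1/8)·log₂(1/8) + (5/24)·log₂(5/24) + (7/24)·log₂(7/24)]
  = 0.1910 + 0.5000 + 0.2987 + 0.3750 + 0.4715 + 0.5185
  = 2.3547 bits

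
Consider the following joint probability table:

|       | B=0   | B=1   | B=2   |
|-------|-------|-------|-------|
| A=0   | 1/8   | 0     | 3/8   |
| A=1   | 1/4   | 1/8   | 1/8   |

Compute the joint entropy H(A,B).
H(A,B) = -Σ P(A,B) log₂ P(A,B), summed over the non-zero cells:
H(A,B) = -[(1/8)·log₂(1/8) + (3/8)·log₂(3/8) + (1/4)·log₂(1/4) + (1/8)·log₂(1/8) + (1/8)·log₂(1/8)]
  = 0.3750 + 0.5306 + 0.5000 + 0.3750 + 0.3750
  = 2.1556 bits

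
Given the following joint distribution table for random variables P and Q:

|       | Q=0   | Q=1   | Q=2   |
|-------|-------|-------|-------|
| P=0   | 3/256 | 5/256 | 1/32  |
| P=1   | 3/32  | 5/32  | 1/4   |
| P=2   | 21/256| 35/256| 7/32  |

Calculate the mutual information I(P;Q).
Marginal P(P) (row sums):
  P(P=0) = 3/256 + 5/256 + 1/32 = 1/16
  P(P=1) = 3/32 + 5/32 + 1/4 = 1/2
  P(P=2) = 21/256 + 35/256 + 7/32 = 7/16
Marginal P(Q) (column sums):
  P(Q=0) = 3/256 + 3/32 + 21/256 = 3/16
  P(Q=1) = 5/256 + 5/32 + 35/256 = 5/16
  P(Q=2) = 1/32 + 1/4 + 7/32 = 1/2

H(P) = -[(1/16)·log₂(1/16) + (1/2)·log₂(1/2) + (7/16)·log₂(7/16)]
  = 0.2500 + 0.5000 + 0.5218
  = 1.2718 bits
H(Q) = -[(3/16)·log₂(3/16) + (5/16)·log₂(5/16) + (1/2)·log₂(1/2)]
  = 0.4528 + 0.5244 + 0.5000
  = 1.4772 bits
H(P,Q) = -[(3/256)·log₂(3/256) + (5/256)·log₂(5/256) + (1/32)·log₂(1/32) + (3/32)·log₂(3/32) + (5/32)·log₂(5/32) + (1/4)·log₂(1/4) + (21/256)·log₂(21/256) + (35/256)·log₂(35/256) + (7/32)·log₂(7/32)]
  = 0.0752 + 0.1109 + 0.1563 + 0.3202 + 0.4184 + 0.5000 + 0.2959 + 0.3925 + 0.4796
  = 2.7490 bits

I(P;Q) = H(P) + H(Q) - H(P,Q)
  = 1.2718 + 1.4772 - 2.7490
  = 0.0000 bits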